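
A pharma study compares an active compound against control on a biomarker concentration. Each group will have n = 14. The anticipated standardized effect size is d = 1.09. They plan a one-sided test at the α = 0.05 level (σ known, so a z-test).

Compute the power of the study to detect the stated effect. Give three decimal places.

Power ≈ 0.892

Noncentrality parameter: δ = d·√(n/2) = 1.09 × √(14/2) = 2.8839
One-sided α = 0.05 → critical value z_{0.05} = 1.645.
Power = Φ(δ − 1.645) = Φ(1.239) = 0.8923.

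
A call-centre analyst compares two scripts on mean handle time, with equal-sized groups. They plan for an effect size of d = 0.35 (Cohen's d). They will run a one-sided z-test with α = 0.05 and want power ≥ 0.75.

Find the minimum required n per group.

Set Φ(δ − 1.645) = 0.75; then δ − 1.645 = Φ⁻¹(0.75) = 0.674, giving δ = 2.319.
δ = d·√(n/2) ⇒ n = 2(δ/d)² = 2 × (2.319 / 0.35)² = 87.83.
Round up to the next whole unit.

n = 88 per group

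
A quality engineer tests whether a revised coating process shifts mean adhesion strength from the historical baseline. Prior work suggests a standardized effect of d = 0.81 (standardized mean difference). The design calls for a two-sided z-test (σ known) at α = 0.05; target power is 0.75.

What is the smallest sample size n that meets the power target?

n = 11

Set Φ(δ − 1.960) = 0.75; then δ − 1.960 = Φ⁻¹(0.75) = 0.674, giving δ = 2.634.
(For δ > 0 the lower-tail rejection region contributes negligibly to power, so the one-term inversion is standard.)
δ = d·√n ⇒ n = (δ/d)² = (2.634 / 0.81)² = 10.58.
Round up to the next whole unit.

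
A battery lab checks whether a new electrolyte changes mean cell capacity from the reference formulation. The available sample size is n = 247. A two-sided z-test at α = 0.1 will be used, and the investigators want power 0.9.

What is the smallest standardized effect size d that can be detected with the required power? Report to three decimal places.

d ≈ 0.186

Need Φ(δ − 1.645) = 0.9, so δ = 1.645 + 1.282 = 2.926.
(Lower-tail contribution to power is negligible for δ > 0.)
δ = d·√n ⇒ d = δ/√n = 2.926/√247 = 0.1862.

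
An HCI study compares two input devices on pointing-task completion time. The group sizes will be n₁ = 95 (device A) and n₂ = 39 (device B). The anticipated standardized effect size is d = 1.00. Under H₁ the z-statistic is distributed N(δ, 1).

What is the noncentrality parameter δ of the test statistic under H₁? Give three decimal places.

δ ≈ 5.258

δ = d / √(1/n₁ + 1/n₂) = 1.00 / √(1/95 + 1/39) = 5.2583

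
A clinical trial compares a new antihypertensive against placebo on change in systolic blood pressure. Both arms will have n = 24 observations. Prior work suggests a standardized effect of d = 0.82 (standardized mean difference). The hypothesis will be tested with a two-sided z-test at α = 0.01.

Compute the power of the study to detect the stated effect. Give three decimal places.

Power ≈ 0.604

Noncentrality parameter: δ = d·√(n/2) = 0.82 × √(24/2) = 2.8406
Critical value for a two-sided test at α = 0.01: z_{α/2} = 2.576.
Power = Φ(δ − 2.576) + Φ(−δ − 2.576) = Φ(0.265) + Φ(-5.416) = 0.6044 + 0.0000 = 0.6044.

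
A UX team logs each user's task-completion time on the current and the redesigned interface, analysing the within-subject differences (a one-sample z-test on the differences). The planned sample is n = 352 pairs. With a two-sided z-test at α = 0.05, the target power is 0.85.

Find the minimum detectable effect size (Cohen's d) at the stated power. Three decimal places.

Required noncentrality: δ = z_{0.025} + z_{0.15} = 1.960 + 1.036 = 2.996.
(The second rejection-region term Φ(−δ − z_{α/2}) is negligible and dropped.)
δ = d·√n ⇒ d = δ/√n = 2.996/√352 = 0.1597.

d ≈ 0.160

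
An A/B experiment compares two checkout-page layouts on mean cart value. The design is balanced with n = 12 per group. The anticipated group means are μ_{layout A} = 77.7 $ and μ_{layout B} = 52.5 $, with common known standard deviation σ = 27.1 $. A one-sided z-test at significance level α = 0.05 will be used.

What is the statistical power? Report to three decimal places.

Power ≈ 0.737

Standardized effect: d = |μ_{layout A} − μ_{layout B}| / σ = |77.7 − 52.5| / 27.1 = 0.9299
Noncentrality parameter: δ = d·√(n/2) = 0.9299 × √(12/2) = 2.2778
Critical value for a one-sided test at α = 0.05: z_α = 1.645.
Power = Φ(δ − 1.645) = Φ(0.633) = 0.7366.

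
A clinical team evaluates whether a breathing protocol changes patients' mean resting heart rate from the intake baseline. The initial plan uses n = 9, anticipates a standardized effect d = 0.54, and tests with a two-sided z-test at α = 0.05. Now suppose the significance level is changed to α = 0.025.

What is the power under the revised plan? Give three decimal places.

Power ≈ 0.267

δ = d·√n = 0.54 × √9 = 1.6200 (unchanged). New critical value: z_{0.0125} = 2.241.
Revised power = Φ(δ − 2.241) + Φ(−δ − 2.241) = Φ(-0.621) + Φ(-3.861) = 0.2672 + 0.0001 = 0.2672.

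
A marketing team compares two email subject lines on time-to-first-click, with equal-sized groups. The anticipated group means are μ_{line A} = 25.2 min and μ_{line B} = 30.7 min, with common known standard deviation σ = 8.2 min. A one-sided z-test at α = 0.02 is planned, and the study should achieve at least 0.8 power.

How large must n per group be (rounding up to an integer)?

Standardized effect: d = |μ_{line A} − μ_{line B}| / σ = |25.2 − 30.7| / 8.2 = 0.6707
Set Φ(δ − 2.054) = 0.8; then δ − 2.054 = Φ⁻¹(0.8) = 0.842, giving δ = 2.895.
δ = d·√(n/2) ⇒ n = 2(δ/d)² = 2 × (2.895 / 0.6707)² = 37.27.
Round up to the next whole unit.

n = 38 per group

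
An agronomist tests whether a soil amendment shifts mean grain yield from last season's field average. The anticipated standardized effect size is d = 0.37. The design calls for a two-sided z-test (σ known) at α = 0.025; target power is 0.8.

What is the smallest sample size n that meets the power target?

n = 70

For power 0.8 need Φ(δ − z_{0.0125}) = 0.8, so δ = z_{0.0125} + z_{0.20} = 2.241 + 0.842 = 3.083.
(The Φ(−δ − z_{α/2}) term is vanishingly small for δ > 0 and is dropped in the standard sample-size formula.)
δ = d·√n ⇒ n = (δ/d)² = (3.083 / 0.37)² = 69.43.
Rounding up, n = 70.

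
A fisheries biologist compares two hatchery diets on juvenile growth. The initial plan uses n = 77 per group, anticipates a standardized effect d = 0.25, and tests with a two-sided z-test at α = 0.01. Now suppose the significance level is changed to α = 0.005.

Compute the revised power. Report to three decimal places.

Power ≈ 0.105

δ = d·√(n/2) = 0.25 × √(77/2) = 1.5512 (unchanged). New critical value: z_{0.0025} = 2.807.
Revised power = Φ(δ − 2.807) + Φ(−δ − 2.807) = Φ(-1.256) + Φ(-4.358) = 0.1046 + 0.0000 = 0.1046.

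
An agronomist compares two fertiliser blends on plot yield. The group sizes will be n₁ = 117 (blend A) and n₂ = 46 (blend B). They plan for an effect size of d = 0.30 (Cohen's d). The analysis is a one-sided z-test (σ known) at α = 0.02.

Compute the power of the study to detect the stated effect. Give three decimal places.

Power ≈ 0.371

Noncentrality parameter: δ = d / √(1/n₁ + 1/n₂) = 0.30 / √(1/117 + 1/46) = 1.7238
Critical value for a one-sided test at α = 0.02: z_α = 2.054.
Power = P(Z > 2.054 − δ) = Φ(-0.330) = 0.3707.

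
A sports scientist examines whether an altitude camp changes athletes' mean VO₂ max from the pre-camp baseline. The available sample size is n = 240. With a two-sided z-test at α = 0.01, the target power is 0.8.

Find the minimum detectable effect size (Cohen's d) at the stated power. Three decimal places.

d ≈ 0.221

Need Φ(δ − 2.576) = 0.8, so δ = 2.576 + 0.842 = 3.417.
(Lower-tail contribution to power is negligible for δ > 0.)
δ = d·√n ⇒ d = δ/√n = 3.417/√240 = 0.2206.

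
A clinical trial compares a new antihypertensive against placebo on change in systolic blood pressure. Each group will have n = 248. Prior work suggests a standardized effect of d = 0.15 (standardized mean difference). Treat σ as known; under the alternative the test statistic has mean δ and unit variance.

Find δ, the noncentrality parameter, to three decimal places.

δ ≈ 1.670

δ = d·√(n/2) = 0.15 × √(248/2) = 1.6703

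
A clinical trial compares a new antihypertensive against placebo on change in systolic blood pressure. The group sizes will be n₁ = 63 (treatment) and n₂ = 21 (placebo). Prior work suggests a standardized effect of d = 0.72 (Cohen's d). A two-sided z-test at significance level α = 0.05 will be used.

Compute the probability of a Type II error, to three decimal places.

Noncentrality parameter: δ = d / √(1/n₁ + 1/n₂) = 0.72 / √(1/63 + 1/21) = 2.8574
Critical value for a two-sided test at α = 0.05: z_{α/2} = 1.960.
Power = Φ(δ − 1.960) + Φ(−δ − 1.960) = Φ(0.897) + Φ(-4.817) = 0.8153 + 0.0000 = 0.8153.
Type II error: β = 1 − power = 1 − 0.8153 = 0.1847.

β ≈ 0.185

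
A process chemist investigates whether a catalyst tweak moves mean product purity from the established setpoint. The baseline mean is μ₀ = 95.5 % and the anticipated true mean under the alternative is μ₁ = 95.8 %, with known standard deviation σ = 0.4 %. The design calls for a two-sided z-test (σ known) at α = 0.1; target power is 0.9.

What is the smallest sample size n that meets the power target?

n = 16

Standardized effect: d = |μ₁ − μ₀| / σ = |95.8 − 95.5| / 0.4 = 0.7500
Set Φ(δ − 1.645) = 0.9; then δ − 1.645 = Φ⁻¹(0.9) = 1.282, giving δ = 2.926.
(The Φ(−δ − z_{α/2}) term is vanishingly small for δ > 0 and is dropped in the standard sample-size formula.)
δ = d·√n ⇒ n = (δ/d)² = (2.926 / 0.7500)² = 15.22.
Rounding up, n = 16.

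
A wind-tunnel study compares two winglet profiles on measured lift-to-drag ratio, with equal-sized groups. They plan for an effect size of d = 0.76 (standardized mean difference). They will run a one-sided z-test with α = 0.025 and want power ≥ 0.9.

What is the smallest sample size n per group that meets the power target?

For power 0.9 need Φ(δ − z_{0.025}) = 0.9, so δ = z_{0.025} + z_{0.10} = 1.960 + 1.282 = 3.242.
δ = d·√(n/2) ⇒ n = 2(δ/d)² = 2 × (3.242 / 0.76)² = 36.38.
Rounding up, n = 37 per group.

n = 37 per group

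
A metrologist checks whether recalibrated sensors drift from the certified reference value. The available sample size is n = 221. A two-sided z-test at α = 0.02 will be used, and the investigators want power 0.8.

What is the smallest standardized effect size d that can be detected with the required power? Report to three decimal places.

d ≈ 0.213

Required noncentrality: δ = z_{0.01} + z_{0.20} = 2.326 + 0.842 = 3.168.
(Lower-tail contribution to power is negligible for δ > 0.)
δ = d·√n ⇒ d = δ/√n = 3.168/√221 = 0.2131.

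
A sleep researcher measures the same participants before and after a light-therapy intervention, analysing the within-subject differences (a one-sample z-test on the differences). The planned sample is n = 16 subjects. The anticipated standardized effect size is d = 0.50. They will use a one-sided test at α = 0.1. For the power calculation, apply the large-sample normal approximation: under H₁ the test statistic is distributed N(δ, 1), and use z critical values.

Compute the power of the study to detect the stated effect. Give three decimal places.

Power ≈ 0.764

Noncentrality parameter: δ = d·√n = 0.50 × √16 = 2.0000
One-sided α = 0.1 → critical value z_{0.1} = 1.282.
Power = Φ(δ − 1.282) = Φ(0.718) = 0.7638.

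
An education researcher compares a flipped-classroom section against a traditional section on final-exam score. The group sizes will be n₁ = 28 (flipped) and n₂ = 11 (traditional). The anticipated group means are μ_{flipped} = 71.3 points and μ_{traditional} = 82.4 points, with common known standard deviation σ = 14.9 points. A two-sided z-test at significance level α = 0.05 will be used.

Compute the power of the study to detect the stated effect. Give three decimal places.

Power ≈ 0.553

Standardized effect: d = |μ_{flipped} − μ_{traditional}| / σ = |71.3 − 82.4| / 14.9 = 0.7450
Noncentrality parameter: δ = d / √(1/n₁ + 1/n₂) = 0.7450 / √(1/28 + 1/11) = 2.0935
Two-sided α = 0.05 → critical value z_{0.025} = 1.960.
Power = Φ(δ − 1.960) + Φ(−δ − 1.960) = Φ(0.134) + Φ(-4.053) = 0.5531 + 0.0000 = 0.5532.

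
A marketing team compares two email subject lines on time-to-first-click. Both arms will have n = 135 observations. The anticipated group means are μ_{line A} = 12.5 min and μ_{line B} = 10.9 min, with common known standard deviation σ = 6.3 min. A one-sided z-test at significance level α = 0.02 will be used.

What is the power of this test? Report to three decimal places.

Power ≈ 0.513

Standardized effect: d = |μ_{line A} − μ_{line B}| / σ = |12.5 − 10.9| / 6.3 = 0.2540
Noncentrality parameter: δ = d·√(n/2) = 0.2540 × √(135/2) = 2.0866
One-sided α = 0.02 → critical value z_{0.02} = 2.054.
Power = P(Z > 2.054 − δ) = Φ(0.033) = 0.5131.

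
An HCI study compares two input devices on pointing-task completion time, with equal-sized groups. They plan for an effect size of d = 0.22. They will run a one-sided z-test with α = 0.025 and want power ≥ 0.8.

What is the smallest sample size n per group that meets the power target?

n = 325 per group

For power 0.8 need Φ(δ − z_{0.025}) = 0.8, so δ = z_{0.025} + z_{0.20} = 1.960 + 0.842 = 2.802.
δ = d·√(n/2) ⇒ n = 2(δ/d)² = 2 × (2.802 / 0.22)² = 324.33.
Rounding up, n = 325 per group.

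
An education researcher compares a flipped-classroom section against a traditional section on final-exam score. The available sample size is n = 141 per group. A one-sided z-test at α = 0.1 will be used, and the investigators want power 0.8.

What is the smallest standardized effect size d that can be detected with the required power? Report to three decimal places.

Need Φ(δ − 1.282) = 0.8, so δ = 1.282 + 0.842 = 2.123.
δ = d·√(n/2) ⇒ d = δ/√(n/2) = 2.123/√(141/2) = 0.2529.

d ≈ 0.253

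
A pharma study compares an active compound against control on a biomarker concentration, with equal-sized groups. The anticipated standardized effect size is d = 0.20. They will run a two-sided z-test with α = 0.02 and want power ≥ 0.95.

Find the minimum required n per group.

n = 789 per group

Set Φ(δ − 2.326) = 0.95; then δ − 2.326 = Φ⁻¹(0.95) = 1.645, giving δ = 3.971.
(Ignoring the negligible lower-tail rejection probability gives the usual closed-form inversion.)
δ = d·√(n/2) ⇒ n = 2(δ/d)² = 2 × (3.971 / 0.20)² = 788.52.
Rounding up, n = 789 per group.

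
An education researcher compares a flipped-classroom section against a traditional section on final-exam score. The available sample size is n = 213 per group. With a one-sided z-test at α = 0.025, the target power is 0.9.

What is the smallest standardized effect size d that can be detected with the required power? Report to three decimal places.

Required noncentrality: δ = z_{0.025} + z_{0.10} = 1.960 + 1.282 = 3.242.
δ = d·√(n/2) ⇒ d = δ/√(n/2) = 3.242/√(213/2) = 0.3141.

d ≈ 0.314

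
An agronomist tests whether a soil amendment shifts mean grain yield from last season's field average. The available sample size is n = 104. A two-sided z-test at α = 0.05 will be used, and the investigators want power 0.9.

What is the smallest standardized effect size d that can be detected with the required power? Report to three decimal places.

d ≈ 0.318

Need Φ(δ − 1.960) = 0.9, so δ = 1.960 + 1.282 = 3.242.
(The second rejection-region term Φ(−δ − z_{α/2}) is negligible and dropped.)
δ = d·√n ⇒ d = δ/√n = 3.242/√104 = 0.3179.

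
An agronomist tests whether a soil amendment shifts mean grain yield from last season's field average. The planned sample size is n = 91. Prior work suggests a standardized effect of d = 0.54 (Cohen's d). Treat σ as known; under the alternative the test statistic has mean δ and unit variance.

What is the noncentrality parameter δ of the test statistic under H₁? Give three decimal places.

The noncentrality parameter scales effect size by the design's sample-size factor: δ = d·√n = 0.54 × √91 = 5.1513

δ ≈ 5.151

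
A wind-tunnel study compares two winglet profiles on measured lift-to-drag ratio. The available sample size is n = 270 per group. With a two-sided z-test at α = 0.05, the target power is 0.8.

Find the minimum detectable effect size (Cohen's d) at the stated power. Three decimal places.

d ≈ 0.241

Need Φ(δ − 1.960) = 0.8, so δ = 1.960 + 0.842 = 2.802.
(The second rejection-region term Φ(−δ − z_{α/2}) is negligible and dropped.)
δ = d·√(n/2) ⇒ d = δ/√(n/2) = 2.802/√(270/2) = 0.2411.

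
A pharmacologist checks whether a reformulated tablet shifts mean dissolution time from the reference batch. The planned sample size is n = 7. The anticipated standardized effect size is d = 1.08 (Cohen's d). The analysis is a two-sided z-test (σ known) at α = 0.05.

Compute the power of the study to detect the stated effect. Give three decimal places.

Noncentrality parameter: δ = d·√n = 1.08 × √7 = 2.8574
Two-sided α = 0.05 → critical value z_{0.025} = 1.960.
Power = Φ(δ − 1.960) + Φ(−δ − 1.960) = Φ(0.897) + Φ(-4.817) = 0.8153 + 0.0000 = 0.8153.

Power ≈ 0.815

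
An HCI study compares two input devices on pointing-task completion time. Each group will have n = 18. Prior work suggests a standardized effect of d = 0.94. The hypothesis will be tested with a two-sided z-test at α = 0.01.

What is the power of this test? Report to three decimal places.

Noncentrality parameter: δ = d·√(n/2) = 0.94 × √(18/2) = 2.8200
Critical value for a two-sided test at α = 0.01: z_{α/2} = 2.576.
Power = Φ(δ − 2.576) + Φ(−δ − 2.576) = Φ(0.244) + Φ(-5.396) = 0.5965 + 0.0000 = 0.5965.

Power ≈ 0.596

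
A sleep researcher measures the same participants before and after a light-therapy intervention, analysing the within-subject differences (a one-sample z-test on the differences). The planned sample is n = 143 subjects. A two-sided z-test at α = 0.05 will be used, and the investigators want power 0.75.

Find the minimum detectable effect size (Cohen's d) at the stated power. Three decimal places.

Need Φ(δ − 1.960) = 0.75, so δ = 1.960 + 0.674 = 2.634.
(The second rejection-region term Φ(−δ − z_{α/2}) is negligible and dropped.)
δ = d·√n ⇒ d = δ/√n = 2.634/√143 = 0.2203.

d ≈ 0.220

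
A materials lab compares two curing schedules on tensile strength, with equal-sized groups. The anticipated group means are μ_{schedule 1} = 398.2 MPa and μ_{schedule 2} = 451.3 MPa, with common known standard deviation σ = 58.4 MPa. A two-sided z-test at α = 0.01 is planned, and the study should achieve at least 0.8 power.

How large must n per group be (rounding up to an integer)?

Standardized effect: d = |μ_{schedule 1} − μ_{schedule 2}| / σ = |398.2 − 451.3| / 58.4 = 0.9092
Set Φ(δ − 2.576) = 0.8; then δ − 2.576 = Φ⁻¹(0.8) = 0.842, giving δ = 3.417.
(Ignoring the negligible lower-tail rejection probability gives the usual closed-form inversion.)
δ = d·√(n/2) ⇒ n = 2(δ/d)² = 2 × (3.417 / 0.9092)² = 28.25.
Rounding up, n = 29 per group.

n = 29 per group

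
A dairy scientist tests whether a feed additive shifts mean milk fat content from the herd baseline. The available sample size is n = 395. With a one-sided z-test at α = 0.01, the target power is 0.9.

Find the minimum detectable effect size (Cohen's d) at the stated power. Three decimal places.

Required noncentrality: δ = z_{0.01} + z_{0.10} = 2.326 + 1.282 = 3.608.
δ = d·√n ⇒ d = δ/√n = 3.608/√395 = 0.1815.

d ≈ 0.182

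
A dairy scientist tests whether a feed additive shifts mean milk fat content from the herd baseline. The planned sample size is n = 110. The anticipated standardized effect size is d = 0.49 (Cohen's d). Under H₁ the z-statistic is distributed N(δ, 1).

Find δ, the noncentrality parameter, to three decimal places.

δ = d·√n = 0.49 × √110 = 5.1392

δ ≈ 5.139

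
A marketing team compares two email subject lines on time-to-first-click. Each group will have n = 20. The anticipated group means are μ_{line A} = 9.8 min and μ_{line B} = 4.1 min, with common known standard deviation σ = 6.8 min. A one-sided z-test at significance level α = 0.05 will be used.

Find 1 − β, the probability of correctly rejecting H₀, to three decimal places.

Standardized effect: d = |μ_{line A} − μ_{line B}| / σ = |9.8 − 4.1| / 6.8 = 0.8382
Noncentrality parameter: δ = d·√(n/2) = 0.8382 × √(20/2) = 2.6507
One-sided α = 0.05 → critical value z_{0.05} = 1.645.
Power = Φ(δ − 1.645) = Φ(1.006) = 0.8428.

Power ≈ 0.843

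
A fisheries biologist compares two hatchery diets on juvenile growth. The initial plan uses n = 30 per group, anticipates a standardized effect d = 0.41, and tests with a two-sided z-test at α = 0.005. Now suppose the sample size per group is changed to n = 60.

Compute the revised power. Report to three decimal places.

Power ≈ 0.287

With n = 60 per group: δ = d·√(n/2) = 0.41 × √(60/2) = 2.2457. Critical value z_{0.0025} = 2.807.
Revised power = Φ(δ − 2.807) + Φ(−δ − 2.807) = Φ(-0.561) + Φ(-5.053) = 0.2873 + 0.0000 = 0.2873.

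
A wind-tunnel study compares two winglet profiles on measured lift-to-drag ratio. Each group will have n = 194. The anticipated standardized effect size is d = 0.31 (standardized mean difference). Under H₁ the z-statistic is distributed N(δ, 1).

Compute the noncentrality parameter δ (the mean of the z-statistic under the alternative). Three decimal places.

δ ≈ 3.053

δ = d·√(n/2) = 0.31 × √(194/2) = 3.0531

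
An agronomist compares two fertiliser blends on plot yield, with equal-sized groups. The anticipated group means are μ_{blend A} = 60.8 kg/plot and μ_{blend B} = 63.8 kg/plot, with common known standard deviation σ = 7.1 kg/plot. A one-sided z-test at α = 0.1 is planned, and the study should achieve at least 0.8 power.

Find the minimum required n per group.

n = 51 per group

Standardized effect: d = |μ_{blend A} − μ_{blend B}| / σ = |60.8 − 63.8| / 7.1 = 0.4225
Set Φ(δ − 1.282) = 0.8; then δ − 1.282 = Φ⁻¹(0.8) = 0.842, giving δ = 2.123.
δ = d·√(n/2) ⇒ n = 2(δ/d)² = 2 × (2.123 / 0.4225)² = 50.50.
Rounding up, n = 51 per group.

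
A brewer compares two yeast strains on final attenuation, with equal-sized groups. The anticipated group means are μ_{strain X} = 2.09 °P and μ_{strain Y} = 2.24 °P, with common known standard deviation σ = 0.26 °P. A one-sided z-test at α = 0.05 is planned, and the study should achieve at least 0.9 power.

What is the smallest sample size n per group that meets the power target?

Standardized effect: d = |μ_{strain X} − μ_{strain Y}| / σ = |2.09 − 2.24| / 0.26 = 0.5769
Set Φ(δ − 1.645) = 0.9; then δ − 1.645 = Φ⁻¹(0.9) = 1.282, giving δ = 2.926.
δ = d·√(n/2) ⇒ n = 2(δ/d)² = 2 × (2.926 / 0.5769)² = 51.46.
Round up to the next whole unit.

n = 52 per group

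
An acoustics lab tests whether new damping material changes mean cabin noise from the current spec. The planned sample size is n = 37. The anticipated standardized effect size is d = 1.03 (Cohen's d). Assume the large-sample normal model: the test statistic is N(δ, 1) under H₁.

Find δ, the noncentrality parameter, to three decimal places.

δ ≈ 6.265

The noncentrality parameter scales effect size by the design's sample-size factor: δ = d·√n = 1.03 × √37 = 6.2652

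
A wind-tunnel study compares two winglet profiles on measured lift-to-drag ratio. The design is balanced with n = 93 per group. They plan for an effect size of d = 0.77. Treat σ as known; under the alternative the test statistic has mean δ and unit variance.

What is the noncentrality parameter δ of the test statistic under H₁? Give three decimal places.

δ ≈ 5.251

δ = d·√(n/2) = 0.77 × √(93/2) = 5.2507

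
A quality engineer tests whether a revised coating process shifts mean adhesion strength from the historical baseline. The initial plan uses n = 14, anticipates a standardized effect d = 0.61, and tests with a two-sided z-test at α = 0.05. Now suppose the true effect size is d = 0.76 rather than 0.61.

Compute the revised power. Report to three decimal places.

With d = 0.76: δ = d·√n = 0.76 × √14 = 2.8437. Critical value z_{0.025} = 1.960.
Revised power = Φ(δ − 1.960) + Φ(−δ − 1.960) = Φ(0.884) + Φ(-4.804) = 0.8116 + 0.0000 = 0.8116.

Power ≈ 0.812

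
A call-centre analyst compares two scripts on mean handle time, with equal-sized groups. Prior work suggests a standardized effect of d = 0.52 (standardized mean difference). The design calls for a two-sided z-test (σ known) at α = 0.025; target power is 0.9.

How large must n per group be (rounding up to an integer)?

n = 92 per group

For power 0.9 need Φ(δ − z_{0.0125}) = 0.9, so δ = z_{0.0125} + z_{0.10} = 2.241 + 1.282 = 3.523.
(Ignoring the negligible lower-tail rejection probability gives the usual closed-form inversion.)
δ = d·√(n/2) ⇒ n = 2(δ/d)² = 2 × (3.523 / 0.52)² = 91.80.
Round up to the next whole unit.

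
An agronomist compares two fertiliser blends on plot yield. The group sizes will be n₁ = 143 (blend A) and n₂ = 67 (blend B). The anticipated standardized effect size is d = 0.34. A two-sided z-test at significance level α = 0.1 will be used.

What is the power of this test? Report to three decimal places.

Power ≈ 0.743

Noncentrality parameter: δ = d / √(1/n₁ + 1/n₂) = 0.34 / √(1/143 + 1/67) = 2.2965
Critical value for a two-sided test at α = 0.1: z_{α/2} = 1.645.
Power = Φ(δ − 1.645) + Φ(−δ − 1.645) = Φ(0.652) + Φ(-3.941) = 0.7427 + 0.0000 = 0.7427.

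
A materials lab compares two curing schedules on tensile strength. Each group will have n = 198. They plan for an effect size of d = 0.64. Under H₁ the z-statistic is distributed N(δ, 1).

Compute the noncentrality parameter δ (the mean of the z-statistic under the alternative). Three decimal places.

δ ≈ 6.368

The noncentrality parameter scales effect size by the design's sample-size factor: δ = d·√(n/2) = 0.64 × √(198/2) = 6.3679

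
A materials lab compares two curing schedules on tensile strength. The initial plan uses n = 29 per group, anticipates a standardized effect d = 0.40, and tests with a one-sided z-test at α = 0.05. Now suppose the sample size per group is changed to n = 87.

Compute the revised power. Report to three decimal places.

Power ≈ 0.840

With n = 87 per group: δ = d·√(n/2) = 0.40 × √(87/2) = 2.6382. Critical value z_{0.05} = 1.645.
Revised power = P(Z > 1.645 − δ) = Φ(0.993) = 0.8397.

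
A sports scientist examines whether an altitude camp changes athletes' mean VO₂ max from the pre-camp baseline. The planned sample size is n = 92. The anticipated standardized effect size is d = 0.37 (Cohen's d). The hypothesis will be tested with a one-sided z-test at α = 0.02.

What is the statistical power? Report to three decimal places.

Noncentrality parameter: δ = d·√n = 0.37 × √92 = 3.5489
One-sided α = 0.02 → critical value z_{0.02} = 2.054.
Power = Φ(δ − 2.054) = Φ(1.495) = 0.9326.

Power ≈ 0.933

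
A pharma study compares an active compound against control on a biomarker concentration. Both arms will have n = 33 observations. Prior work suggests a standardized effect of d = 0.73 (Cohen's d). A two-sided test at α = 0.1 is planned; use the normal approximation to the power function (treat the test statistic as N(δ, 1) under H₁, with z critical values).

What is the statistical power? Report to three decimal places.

Power ≈ 0.907

Noncentrality parameter: δ = d·√(n/2) = 0.73 × √(33/2) = 2.9653
Two-sided α = 0.1 → critical value z_{0.05} = 1.645.
Power = Φ(δ − 1.645) + Φ(−δ − 1.645) = Φ(1.320) + Φ(-4.610) = 0.9067 + 0.0000 = 0.9067.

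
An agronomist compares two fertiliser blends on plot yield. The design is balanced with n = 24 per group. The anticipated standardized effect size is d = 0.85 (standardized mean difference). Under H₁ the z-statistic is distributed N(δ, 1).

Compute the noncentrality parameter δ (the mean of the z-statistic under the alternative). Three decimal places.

δ ≈ 2.944

δ = d·√(n/2) = 0.85 × √(24/2) = 2.9445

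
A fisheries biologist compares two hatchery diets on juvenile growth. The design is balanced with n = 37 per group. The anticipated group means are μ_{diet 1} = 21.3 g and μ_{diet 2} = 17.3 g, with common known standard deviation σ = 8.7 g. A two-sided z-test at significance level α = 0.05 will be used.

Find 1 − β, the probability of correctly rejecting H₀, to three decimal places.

Power ≈ 0.507

Standardized effect: d = |μ_{diet 1} − μ_{diet 2}| / σ = |21.3 − 17.3| / 8.7 = 0.4598
Noncentrality parameter: δ = d·√(n/2) = 0.4598 × √(37/2) = 1.9775
Two-sided α = 0.05 → critical value z_{0.025} = 1.960.
Power = Φ(δ − 1.960) + Φ(−δ − 1.960) = Φ(0.018) + Φ(-3.938) = 0.5070 + 0.0000 = 0.5071.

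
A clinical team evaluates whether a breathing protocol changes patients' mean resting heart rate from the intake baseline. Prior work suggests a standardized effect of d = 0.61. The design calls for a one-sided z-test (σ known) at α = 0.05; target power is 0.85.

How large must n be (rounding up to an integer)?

Set Φ(δ − 1.645) = 0.85; then δ − 1.645 = Φ⁻¹(0.85) = 1.036, giving δ = 2.681.
δ = d·√n ⇒ n = (δ/d)² = (2.681 / 0.61)² = 19.32.
Round up to the next whole unit.

n = 20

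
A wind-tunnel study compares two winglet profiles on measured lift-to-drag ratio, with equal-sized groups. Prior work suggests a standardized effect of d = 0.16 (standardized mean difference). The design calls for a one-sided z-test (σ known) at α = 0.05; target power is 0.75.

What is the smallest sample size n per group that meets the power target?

n = 421 per group

For power 0.75 need Φ(δ − z_{0.05}) = 0.75, so δ = z_{0.05} + z_{0.25} = 1.645 + 0.674 = 2.319.
δ = d·√(n/2) ⇒ n = 2(δ/d)² = 2 × (2.319 / 0.16)² = 420.26.
Round up to the next whole unit.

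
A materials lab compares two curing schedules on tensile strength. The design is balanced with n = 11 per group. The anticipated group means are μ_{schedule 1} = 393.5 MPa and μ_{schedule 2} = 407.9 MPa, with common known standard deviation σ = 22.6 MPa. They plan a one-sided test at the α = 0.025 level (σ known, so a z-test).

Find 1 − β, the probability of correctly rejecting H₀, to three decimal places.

Power ≈ 0.321

Standardized effect: d = |μ_{schedule 1} − μ_{schedule 2}| / σ = |393.5 − 407.9| / 22.6 = 0.6372
Noncentrality parameter: δ = d·√(n/2) = 0.6372 × √(11/2) = 1.4943
One-sided α = 0.025 → critical value z_{0.025} = 1.960.
Power = P(Z > 1.960 − δ) = Φ(-0.466) = 0.3207.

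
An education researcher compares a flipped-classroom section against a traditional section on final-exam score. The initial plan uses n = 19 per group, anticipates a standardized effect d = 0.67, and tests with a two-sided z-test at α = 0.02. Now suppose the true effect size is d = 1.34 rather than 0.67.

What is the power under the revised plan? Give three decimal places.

Power ≈ 0.964

With d = 1.34: δ = d·√(n/2) = 1.34 × √(19/2) = 4.1302. Critical value z_{0.01} = 2.326.
Revised power = Φ(δ − 2.326) + Φ(−δ − 2.326) = Φ(1.804) + Φ(-6.457) = 0.9644 + 0.0000 = 0.9644.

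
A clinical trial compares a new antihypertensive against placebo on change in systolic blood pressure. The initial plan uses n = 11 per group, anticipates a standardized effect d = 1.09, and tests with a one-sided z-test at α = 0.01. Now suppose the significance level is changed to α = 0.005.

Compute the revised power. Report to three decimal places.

Power ≈ 0.492

δ = d·√(n/2) = 1.09 × √(11/2) = 2.5563 (unchanged). New critical value: z_{0.005} = 2.576.
Revised power = P(Z > 2.576 − δ) = Φ(-0.020) = 0.4922.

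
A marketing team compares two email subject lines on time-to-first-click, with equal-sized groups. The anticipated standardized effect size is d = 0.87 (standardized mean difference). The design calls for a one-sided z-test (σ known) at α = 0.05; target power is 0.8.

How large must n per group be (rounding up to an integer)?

Set Φ(δ − 1.645) = 0.8; then δ − 1.645 = Φ⁻¹(0.8) = 0.842, giving δ = 2.486.
δ = d·√(n/2) ⇒ n = 2(δ/d)² = 2 × (2.486 / 0.87)² = 16.34.
Round up to the next whole unit.

n = 17 per group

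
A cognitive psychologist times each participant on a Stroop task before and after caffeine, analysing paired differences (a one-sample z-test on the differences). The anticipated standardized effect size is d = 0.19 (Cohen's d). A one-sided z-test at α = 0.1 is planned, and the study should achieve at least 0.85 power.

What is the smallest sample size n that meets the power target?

Set Φ(δ − 1.282) = 0.85; then δ − 1.282 = Φ⁻¹(0.85) = 1.036, giving δ = 2.318.
δ = d·√n ⇒ n = (δ/d)² = (2.318 / 0.19)² = 148.84.
Rounding up, n = 149.

n = 149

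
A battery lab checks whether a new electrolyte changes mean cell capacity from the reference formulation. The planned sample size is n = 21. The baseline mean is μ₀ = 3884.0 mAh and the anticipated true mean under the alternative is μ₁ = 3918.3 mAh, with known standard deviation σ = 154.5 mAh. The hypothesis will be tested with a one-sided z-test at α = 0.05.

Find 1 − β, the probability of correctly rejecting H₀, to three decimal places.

Standardized effect: d = |μ₁ − μ₀| / σ = |3918.3 − 3884.0| / 154.5 = 0.2220
Noncentrality parameter: λ = d·√n = 0.2220 × √21 = 1.0174
Critical value for a one-sided test at α = 0.05: z_α = 1.645.
Power = P(Z > 1.645 − λ) = Φ(-0.627) = 0.2652.

Power ≈ 0.265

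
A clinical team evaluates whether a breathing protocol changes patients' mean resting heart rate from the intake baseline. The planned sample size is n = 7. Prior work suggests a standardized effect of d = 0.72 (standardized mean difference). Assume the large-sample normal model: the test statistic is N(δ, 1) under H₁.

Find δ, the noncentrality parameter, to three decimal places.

δ = d·√n = 0.72 × √7 = 1.9049

δ ≈ 1.905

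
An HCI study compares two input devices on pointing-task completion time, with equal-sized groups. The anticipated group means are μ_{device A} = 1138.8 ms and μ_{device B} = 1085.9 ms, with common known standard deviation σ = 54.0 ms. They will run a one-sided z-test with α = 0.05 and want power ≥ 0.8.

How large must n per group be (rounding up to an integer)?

Standardized effect: d = |μ_{device A} − μ_{device B}| / σ = |1138.8 − 1085.9| / 54.0 = 0.9796
For power 0.8 need Φ(δ − z_{0.05}) = 0.8, so δ = z_{0.05} + z_{0.20} = 1.645 + 0.842 = 2.486.
δ = d·√(n/2) ⇒ n = 2(δ/d)² = 2 × (2.486 / 0.9796)² = 12.88.
Rounding up, n = 13 per group.

n = 13 per group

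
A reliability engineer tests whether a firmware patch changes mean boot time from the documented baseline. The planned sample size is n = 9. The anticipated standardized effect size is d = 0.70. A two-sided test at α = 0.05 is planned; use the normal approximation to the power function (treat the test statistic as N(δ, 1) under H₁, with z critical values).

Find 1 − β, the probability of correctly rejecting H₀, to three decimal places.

Noncentrality parameter: δ = d·√n = 0.70 × √9 = 2.1000
Two-sided α = 0.05 → critical value z_{0.025} = 1.960.
Power = Φ(δ − 1.960) + Φ(−δ − 1.960) = Φ(0.140) + Φ(-4.060) = 0.5557 + 0.0000 = 0.5557.

Power ≈ 0.556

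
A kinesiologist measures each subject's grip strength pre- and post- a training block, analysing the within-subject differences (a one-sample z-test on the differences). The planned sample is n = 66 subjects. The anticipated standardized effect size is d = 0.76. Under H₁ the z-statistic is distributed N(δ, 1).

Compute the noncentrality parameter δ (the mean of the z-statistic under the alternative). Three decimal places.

The noncentrality parameter scales effect size by the design's sample-size factor: δ = d·√n = 0.76 × √66 = 6.1743

δ ≈ 6.174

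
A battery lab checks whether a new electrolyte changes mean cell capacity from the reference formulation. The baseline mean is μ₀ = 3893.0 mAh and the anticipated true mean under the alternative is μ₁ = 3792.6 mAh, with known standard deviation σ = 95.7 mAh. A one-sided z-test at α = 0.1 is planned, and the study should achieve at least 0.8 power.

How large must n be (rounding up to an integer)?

Standardized effect: d = |μ₁ − μ₀| / σ = |3792.6 − 3893.0| / 95.7 = 1.0491
Set Φ(δ − 1.282) = 0.8; then δ − 1.282 = Φ⁻¹(0.8) = 0.842, giving δ = 2.123.
δ = d·√n ⇒ n = (δ/d)² = (2.123 / 1.0491)² = 4.10.
Rounding up, n = 5.

n = 5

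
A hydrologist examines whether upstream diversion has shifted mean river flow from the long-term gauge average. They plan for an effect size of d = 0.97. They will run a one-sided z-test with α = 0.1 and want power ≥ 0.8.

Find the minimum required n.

For power 0.8 need Φ(δ − z_{0.1}) = 0.8, so δ = z_{0.1} + z_{0.20} = 1.282 + 0.842 = 2.123.
δ = d·√n ⇒ n = (δ/d)² = (2.123 / 0.97)² = 4.79.
Rounding up, n = 5.

n = 5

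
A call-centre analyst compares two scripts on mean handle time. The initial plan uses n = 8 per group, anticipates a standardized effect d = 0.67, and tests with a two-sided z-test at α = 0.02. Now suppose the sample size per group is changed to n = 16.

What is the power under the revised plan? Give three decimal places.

With n = 16 per group: δ = d·√(n/2) = 0.67 × √(16/2) = 1.8950. Critical value z_{0.01} = 2.326.
Revised power = Φ(δ − 2.326) + Φ(−δ − 2.326) = Φ(-0.431) + Φ(-4.221) = 0.3331 + 0.0000 = 0.3331.

Power ≈ 0.333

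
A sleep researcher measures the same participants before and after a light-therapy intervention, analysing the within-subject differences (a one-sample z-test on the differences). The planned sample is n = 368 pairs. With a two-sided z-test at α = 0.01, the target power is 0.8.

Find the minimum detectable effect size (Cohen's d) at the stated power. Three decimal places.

d ≈ 0.178

Need Φ(δ − 2.576) = 0.8, so δ = 2.576 + 0.842 = 3.417.
(Lower-tail contribution to power is negligible for δ > 0.)
δ = d·√n ⇒ d = δ/√n = 3.417/√368 = 0.1781.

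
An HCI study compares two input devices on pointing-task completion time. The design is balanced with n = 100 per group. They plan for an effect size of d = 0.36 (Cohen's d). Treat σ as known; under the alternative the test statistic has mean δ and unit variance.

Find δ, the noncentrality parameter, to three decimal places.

The noncentrality parameter scales effect size by the design's sample-size factor: δ = d·√(n/2) = 0.36 × √(100/2) = 2.5456

δ ≈ 2.546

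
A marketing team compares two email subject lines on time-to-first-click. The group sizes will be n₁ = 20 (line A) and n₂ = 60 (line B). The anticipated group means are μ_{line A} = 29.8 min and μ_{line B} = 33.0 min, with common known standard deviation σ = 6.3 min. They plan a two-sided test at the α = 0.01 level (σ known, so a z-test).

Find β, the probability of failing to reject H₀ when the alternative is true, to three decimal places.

β ≈ 0.729

Standardized effect: d = |μ_{line A} − μ_{line B}| / σ = |29.8 − 33.0| / 6.3 = 0.5079
Noncentrality parameter: δ = d / √(1/n₁ + 1/n₂) = 0.5079 / √(1/20 + 1/60) = 1.9672
Critical value for a two-sided test at α = 0.01: z_{α/2} = 2.576.
Power = Φ(δ − 2.576) + Φ(−δ − 2.576) = Φ(-0.609) + Φ(-4.543) = 0.2714 + 0.0000 = 0.2714.
Type II error: β = 1 − power = 1 − 0.2714 = 0.7286.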